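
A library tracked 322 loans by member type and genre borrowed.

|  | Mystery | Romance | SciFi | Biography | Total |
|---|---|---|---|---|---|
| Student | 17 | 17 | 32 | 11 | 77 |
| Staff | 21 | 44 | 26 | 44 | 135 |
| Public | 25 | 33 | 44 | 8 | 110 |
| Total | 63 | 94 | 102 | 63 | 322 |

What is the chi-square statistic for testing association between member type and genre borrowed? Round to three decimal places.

36.468

Grand total N = 322.
Expected counts (row total × column total / N):
  Student, Mystery: 77×63/322 = 15.0652
  Student, Romance: 77×94/322 = 22.4783
  Student, SciFi: 77×102/322 = 24.3913
  Student, Biography: 77×63/322 = 15.0652
  Staff, Mystery: 135×63/322 = 26.4130
  Staff, Romance: 135×94/322 = 39.4099
  Staff, SciFi: 135×102/322 = 42.7640
  Staff, Biography: 135×63/322 = 26.4130
  Public, Mystery: 110×63/322 = 21.5217
  Public, Romance: 110×94/322 = 32.1118
  Public, SciFi: 110×102/322 = 34.8447
  Public, Biography: 110×63/322 = 21.5217
Contributions (O − E)²/E:
  (17 − 15.0652)²/15.0652 = 0.2485
  (17 − 22.4783)²/22.4783 = 1.3351
  (32 − 24.3913)²/24.3913 = 2.3735
  (11 − 15.0652)²/15.0652 = 1.0970
  (21 − 26.4130)²/26.4130 = 1.1093
  (44 − 39.4099)²/39.4099 = 0.5346
  (26 − 42.7640)²/42.7640 = 6.5717
  (44 − 26.4130)²/26.4130 = 11.7102
  (25 − 21.5217)²/21.5217 = 0.5622
  (33 − 32.1118)²/32.1118 = 0.0246
  (44 − 34.8447)²/34.8447 = 2.4055
  (8 − 21.5217)²/21.5217 = 8.4954
χ² = 0.2485 + 1.3351 + 2.3735 + 1.0970 + 1.1093 + 0.5346 + 6.5717 + 11.7102 + 0.5622 + 0.0246 + 2.4055 + 8.4954 = 36.468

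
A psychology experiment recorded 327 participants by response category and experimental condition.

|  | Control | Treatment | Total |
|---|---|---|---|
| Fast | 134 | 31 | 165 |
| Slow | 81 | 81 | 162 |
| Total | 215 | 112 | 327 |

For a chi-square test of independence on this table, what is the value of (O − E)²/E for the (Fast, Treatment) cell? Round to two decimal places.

Row total (Fast) = 165; column total (Treatment) = 112; N = 327.
Expected count E = 165 × 112 / 327 = 56.514.
Contribution = (O − E)²/E = (31 − 56.514)² / 56.514 = 11.52.

11.52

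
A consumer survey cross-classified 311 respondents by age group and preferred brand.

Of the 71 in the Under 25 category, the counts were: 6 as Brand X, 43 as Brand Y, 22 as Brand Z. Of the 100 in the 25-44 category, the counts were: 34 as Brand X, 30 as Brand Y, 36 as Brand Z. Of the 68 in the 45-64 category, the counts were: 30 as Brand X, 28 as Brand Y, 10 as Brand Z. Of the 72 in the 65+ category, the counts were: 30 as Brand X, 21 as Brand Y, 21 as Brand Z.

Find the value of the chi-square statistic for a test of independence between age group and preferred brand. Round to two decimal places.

Row totals: 71, 100, 68, 72. Column totals: 100, 122, 89. Grand total N = 311.
Expected counts (row total × column total / N):
  Under 25, Brand X: 71×100/311 = 22.830
  Under 25, Brand Y: 71×122/311 = 27.852
  Under 25, Brand Z: 71×89/311 = 20.318
  25-44, Brand X: 100×100/311 = 32.154
  25-44, Brand Y: 100×122/311 = 39.228
  25-44, Brand Z: 100×89/311 = 28.617
  45-64, Brand X: 68×100/311 = 21.865
  45-64, Brand Y: 68×122/311 = 26.675
  45-64, Brand Z: 68×89/311 = 19.460
  65+, Brand X: 72×100/311 = 23.151
  65+, Brand Y: 72×122/311 = 28.244
  65+, Brand Z: 72×89/311 = 20.605
Contributions (O − E)²/E:
  (6 − 22.830)²/22.830 = 12.4069
  (43 − 27.852)²/27.852 = 8.2386
  (22 − 20.318)²/20.318 = 0.1392
  (34 − 32.154)²/32.154 = 0.1060
  (30 − 39.228)²/39.228 = 2.1708
  (36 − 28.617)²/28.617 = 1.9048
  (30 − 21.865)²/21.865 = 3.0267
  (28 − 26.675)²/26.675 = 0.0658
  (10 − 19.460)²/19.460 = 4.5987
  (30 − 23.151)²/23.151 = 2.0262
  (21 − 28.244)²/28.244 = 1.8579
  (21 − 20.605)²/20.605 = 0.0076
χ² = 12.4069 + 8.2386 + 0.1392 + 0.1060 + 2.1708 + 1.9048 + 3.0267 + 0.0658 + 4.5987 + 2.0262 + 1.8579 + 0.0076 = 36.55

36.55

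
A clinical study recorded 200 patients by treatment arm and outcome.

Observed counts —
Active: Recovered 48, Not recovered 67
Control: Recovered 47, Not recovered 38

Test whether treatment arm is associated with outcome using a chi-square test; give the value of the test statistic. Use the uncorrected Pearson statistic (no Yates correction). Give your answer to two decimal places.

3.60

Row totals: 115, 85. Column totals: 95, 105. Grand total N = 200.
Expected counts (row total × column total / N):
  Active, Recovered: 115×95/200 = 54.625
  Active, Not recovered: 115×105/200 = 60.375
  Control, Recovered: 85×95/200 = 40.375
  Control, Not recovered: 85×105/200 = 44.625
Contributions (O − E)²/E:
  (48 − 54.625)²/54.625 = 0.8035
  (67 − 60.375)²/60.375 = 0.7270
  (47 − 40.375)²/40.375 = 1.0871
  (38 − 44.625)²/44.625 = 0.9835
χ² = 0.8035 + 0.7270 + 1.0871 + 0.9835 = 3.60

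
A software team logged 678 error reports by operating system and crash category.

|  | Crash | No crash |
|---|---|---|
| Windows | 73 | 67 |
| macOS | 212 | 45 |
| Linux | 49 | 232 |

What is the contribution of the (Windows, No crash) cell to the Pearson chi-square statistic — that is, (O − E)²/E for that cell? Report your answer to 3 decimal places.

Row total (Windows) = 140; column total (No crash) = 344; N = 678.
Expected count E = 140 × 344 / 678 = 71.03245.
Contribution = (O − E)²/E = (67 − 71.03245)² / 71.03245 = 0.229.

0.229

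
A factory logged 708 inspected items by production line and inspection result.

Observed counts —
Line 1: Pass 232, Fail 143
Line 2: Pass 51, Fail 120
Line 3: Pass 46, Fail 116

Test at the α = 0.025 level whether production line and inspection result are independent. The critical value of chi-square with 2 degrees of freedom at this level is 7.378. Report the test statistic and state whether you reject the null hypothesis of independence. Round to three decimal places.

Row totals: 375, 171, 162. Column totals: 329, 379. Grand total N = 708.
Expected counts (row total × column total / N):
  Line 1, Pass: 375×329/708 = 174.2585
  Line 1, Fail: 375×379/708 = 200.7415
  Line 2, Pass: 171×329/708 = 79.4619
  Line 2, Fail: 171×379/708 = 91.5381
  Line 3, Pass: 162×329/708 = 75.2797
  Line 3, Fail: 162×379/708 = 86.7203
Contributions (O − E)²/E:
  (232 − 174.2585)²/174.2585 = 19.1330
  (143 − 200.7415)²/200.7415 = 16.6088
  (51 − 79.4619)²/79.4619 = 10.1946
  (120 − 91.5381)²/91.5381 = 8.8496
  (46 − 75.2797)²/75.2797 = 11.3882
  (116 − 86.7203)²/86.7203 = 9.8858
χ² = 19.1330 + 16.6088 + 10.1946 + 8.8496 + 11.3882 + 9.8858 = 76.060
df = (3−1)(2−1) = 2. Since 76.060 > 7.378, reject the null hypothesis of independence at α = 0.025.

76.060; reject H₀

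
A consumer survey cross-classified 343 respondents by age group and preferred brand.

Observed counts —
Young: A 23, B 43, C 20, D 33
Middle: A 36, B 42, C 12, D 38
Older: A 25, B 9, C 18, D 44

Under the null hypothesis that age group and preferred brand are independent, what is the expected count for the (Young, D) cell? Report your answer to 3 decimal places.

Row total (Young) = 119; column total (D) = 115; grand total N = 343.
Expected count = (row total × column total) / N = 119 × 115 / 343 = 39.898.

39.898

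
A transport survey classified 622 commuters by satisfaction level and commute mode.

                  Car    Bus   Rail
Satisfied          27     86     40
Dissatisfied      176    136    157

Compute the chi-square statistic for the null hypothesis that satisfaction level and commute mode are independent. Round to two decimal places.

Row totals: 153, 469. Column totals: 203, 222, 197. Grand total N = 622.
Expected counts (row total × column total / N):
  Satisfied, Car: 153×203/622 = 49.934
  Satisfied, Bus: 153×222/622 = 54.608
  Satisfied, Rail: 153×197/622 = 48.458
  Dissatisfied, Car: 469×203/622 = 153.066
  Dissatisfied, Bus: 469×222/622 = 167.392
  Dissatisfied, Rail: 469×197/622 = 148.542
Contributions (O − E)²/E:
  (27 − 49.934)²/49.934 = 10.5333
  (86 − 54.608)²/54.608 = 18.0460
  (40 − 48.458)²/48.458 = 1.4763
  (176 − 153.066)²/153.066 = 3.4362
  (136 − 167.392)²/167.392 = 5.8871
  (157 − 148.542)²/148.542 = 0.4816
χ² = 10.5333 + 18.0460 + 1.4763 + 3.4362 + 5.8871 + 0.4816 = 39.86

39.86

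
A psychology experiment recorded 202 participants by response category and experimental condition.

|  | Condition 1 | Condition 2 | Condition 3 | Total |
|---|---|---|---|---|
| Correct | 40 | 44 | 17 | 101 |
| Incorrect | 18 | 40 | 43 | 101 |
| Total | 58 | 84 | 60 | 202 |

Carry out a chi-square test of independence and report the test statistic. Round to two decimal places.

Grand total N = 202.
Expected counts (row total × column total / N):
  Correct, Condition 1: 101×58/202 = 29.000
  Correct, Condition 2: 101×84/202 = 42.000
  Correct, Condition 3: 101×60/202 = 30.000
  Incorrect, Condition 1: 101×58/202 = 29.000
  Incorrect, Condition 2: 101×84/202 = 42.000
  Incorrect, Condition 3: 101×60/202 = 30.000
Contributions (O − E)²/E:
  (40 − 29.000)²/29.000 = 4.1724
  (44 − 42.000)²/42.000 = 0.0952
  (17 − 30.000)²/30.000 = 5.6333
  (18 − 29.000)²/29.000 = 4.1724
  (40 − 42.000)²/42.000 = 0.0952
  (43 − 30.000)²/30.000 = 5.6333
χ² = 4.1724 + 0.0952 + 5.6333 + 4.1724 + 0.0952 + 5.6333 = 19.80

19.80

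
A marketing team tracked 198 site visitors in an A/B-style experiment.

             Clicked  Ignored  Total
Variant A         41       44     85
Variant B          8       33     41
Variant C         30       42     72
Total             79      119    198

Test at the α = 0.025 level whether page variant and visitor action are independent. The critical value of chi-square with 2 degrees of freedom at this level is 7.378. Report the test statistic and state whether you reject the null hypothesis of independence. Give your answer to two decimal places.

9.66; reject H₀

Grand total N = 198.
Expected counts (row total × column total / N):
  Variant A, Clicked: 85×79/198 = 33.914
  Variant A, Ignored: 85×119/198 = 51.086
  Variant B, Clicked: 41×79/198 = 16.359
  Variant B, Ignored: 41×119/198 = 24.641
  Variant C, Clicked: 72×79/198 = 28.727
  Variant C, Ignored: 72×119/198 = 43.273
Contributions (O − E)²/E:
  (41 − 33.914)²/33.914 = 1.4806
  (44 − 51.086)²/51.086 = 0.9829
  (8 − 16.359)²/16.359 = 4.2712
  (33 − 24.641)²/24.641 = 2.8356
  (30 − 28.727)²/28.727 = 0.0564
  (42 − 43.273)²/43.273 = 0.0374
χ² = 1.4806 + 0.9829 + 4.2712 + 2.8356 + 0.0564 + 0.0374 = 9.66
df = (3−1)(2−1) = 2. Since 9.66 > 7.378, reject the null hypothesis of independence at α = 0.025.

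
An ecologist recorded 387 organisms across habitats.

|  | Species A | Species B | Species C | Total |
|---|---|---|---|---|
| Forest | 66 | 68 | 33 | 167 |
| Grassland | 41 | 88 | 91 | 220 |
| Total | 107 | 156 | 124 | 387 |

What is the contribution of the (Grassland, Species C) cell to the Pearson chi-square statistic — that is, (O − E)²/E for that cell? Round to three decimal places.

5.967

Row total (Grassland) = 220; column total (Species C) = 124; N = 387.
Expected count E = 220 × 124 / 387 = 70.4910.
Contribution = (O − E)²/E = (91 − 70.4910)² / 70.4910 = 5.967.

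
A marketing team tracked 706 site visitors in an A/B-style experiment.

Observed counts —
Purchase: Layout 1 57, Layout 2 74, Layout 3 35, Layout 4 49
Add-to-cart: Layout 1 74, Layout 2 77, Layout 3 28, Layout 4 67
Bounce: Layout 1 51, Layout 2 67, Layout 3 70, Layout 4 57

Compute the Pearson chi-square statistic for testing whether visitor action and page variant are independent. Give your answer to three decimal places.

27.516

Row totals: 215, 246, 245. Column totals: 182, 218, 133, 173. Grand total N = 706.
Expected counts (row total × column total / N):
  Purchase, Layout 1: 215×182/706 = 55.4249
  Purchase, Layout 2: 215×218/706 = 66.3881
  Purchase, Layout 3: 215×133/706 = 40.5028
  Purchase, Layout 4: 215×173/706 = 52.6841
  Add-to-cart, Layout 1: 246×182/706 = 63.4164
  Add-to-cart, Layout 2: 246×218/706 = 75.9603
  Add-to-cart, Layout 3: 246×133/706 = 46.3428
  Add-to-cart, Layout 4: 246×173/706 = 60.2805
  Bounce, Layout 1: 245×182/706 = 63.1586
  Bounce, Layout 2: 245×218/706 = 75.6516
  Bounce, Layout 3: 245×133/706 = 46.1544
  Bounce, Layout 4: 245×173/706 = 60.0354
Contributions (O − E)²/E:
  (57 − 55.4249)²/55.4249 = 0.0448
  (74 − 66.3881)²/66.3881 = 0.8728
  (35 − 40.5028)²/40.5028 = 0.7476
  (49 − 52.6841)²/52.6841 = 0.2576
  (74 − 63.4164)²/63.4164 = 1.7663
  (77 − 75.9603)²/75.9603 = 0.0142
  (28 − 46.3428)²/46.3428 = 7.2602
  (67 − 60.2805)²/60.2805 = 0.7490
  (51 − 63.1586)²/63.1586 = 2.3406
  (67 − 75.6516)²/75.6516 = 0.9894
  (70 − 46.1544)²/46.1544 = 12.3198
  (57 − 60.0354)²/60.0354 = 0.1535
χ² = 0.0448 + 0.8728 + 0.7476 + 0.2576 + 1.7663 + 0.0142 + 7.2602 + 0.7490 + 2.3406 + 0.9894 + 12.3198 + 0.1535 = 27.516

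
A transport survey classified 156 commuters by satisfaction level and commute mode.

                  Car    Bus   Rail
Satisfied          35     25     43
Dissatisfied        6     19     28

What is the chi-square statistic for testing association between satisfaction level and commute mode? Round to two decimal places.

Row totals: 103, 53. Column totals: 41, 44, 71. Grand total N = 156.
Expected counts (row total × column total / N):
  Satisfied, Car: 103×41/156 = 27.071
  Satisfied, Bus: 103×44/156 = 29.051
  Satisfied, Rail: 103×71/156 = 46.878
  Dissatisfied, Car: 53×41/156 = 13.929
  Dissatisfied, Bus: 53×44/156 = 14.949
  Dissatisfied, Rail: 53×71/156 = 24.122
Contributions (O − E)²/E:
  (35 − 27.071)²/27.071 = 2.3224
  (25 − 29.051)²/29.051 = 0.5649
  (43 − 46.878)²/46.878 = 0.3208
  (6 − 13.929)²/13.929 = 4.5135
  (19 − 14.949)²/14.949 = 1.0978
  (28 − 24.122)²/24.122 = 0.6235
χ² = 2.3224 + 0.5649 + 0.3208 + 4.5135 + 1.0978 + 0.6235 = 9.44

9.44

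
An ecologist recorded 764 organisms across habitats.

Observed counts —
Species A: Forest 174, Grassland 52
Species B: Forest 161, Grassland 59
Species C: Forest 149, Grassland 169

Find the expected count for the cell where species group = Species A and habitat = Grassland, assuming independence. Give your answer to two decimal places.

Row total (Species A) = 226; column total (Grassland) = 280; grand total N = 764.
Expected count = (row total × column total) / N = 226 × 280 / 764 = 82.83.

82.83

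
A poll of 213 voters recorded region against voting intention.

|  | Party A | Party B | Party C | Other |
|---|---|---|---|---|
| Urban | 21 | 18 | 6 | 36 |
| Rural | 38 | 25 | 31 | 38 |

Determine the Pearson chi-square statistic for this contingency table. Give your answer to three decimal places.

11.428

Row totals: 81, 132. Column totals: 59, 43, 37, 74. Grand total N = 213.
Expected counts (row total × column total / N):
  Urban, Party A: 81×59/213 = 22.43662
  Urban, Party B: 81×43/213 = 16.35211
  Urban, Party C: 81×37/213 = 14.07042
  Urban, Other: 81×74/213 = 28.14085
  Rural, Party A: 132×59/213 = 36.56338
  Rural, Party B: 132×43/213 = 26.64789
  Rural, Party C: 132×37/213 = 22.92958
  Rural, Other: 132×74/213 = 45.85915
Contributions (O − E)²/E:
  (21 − 22.43662)²/22.43662 = 0.0920
  (18 − 16.35211)²/16.35211 = 0.1661
  (6 − 14.07042)²/14.07042 = 4.6290
  (36 − 28.14085)²/28.14085 = 2.1949
  (38 − 36.56338)²/36.56338 = 0.0564
  (25 − 26.64789)²/26.64789 = 0.1019
  (31 − 22.92958)²/22.92958 = 2.8405
  (38 − 45.85915)²/45.85915 = 1.3469
χ² = 0.0920 + 0.1661 + 4.6290 + 2.1949 + 0.0564 + 0.1019 + 2.8405 + 1.3469 = 11.428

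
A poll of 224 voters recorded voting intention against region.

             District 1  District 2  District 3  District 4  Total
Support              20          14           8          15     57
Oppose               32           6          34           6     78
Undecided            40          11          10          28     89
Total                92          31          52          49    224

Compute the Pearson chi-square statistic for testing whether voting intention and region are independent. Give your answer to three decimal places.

Grand total N = 224.
Expected counts (row total × column total / N):
  Support, District 1: 57×92/224 = 23.4107
  Support, District 2: 57×31/224 = 7.8884
  Support, District 3: 57×52/224 = 13.2321
  Support, District 4: 57×49/224 = 12.4688
  Oppose, District 1: 78×92/224 = 32.0357
  Oppose, District 2: 78×31/224 = 10.7946
  Oppose, District 3: 78×52/224 = 18.1071
  Oppose, District 4: 78×49/224 = 17.0625
  Undecided, District 1: 89×92/224 = 36.5536
  Undecided, District 2: 89×31/224 = 12.3170
  Undecided, District 3: 89×52/224 = 20.6607
  Undecided, District 4: 89×49/224 = 19.4688
Contributions (O − E)²/E:
  (20 − 23.4107)²/23.4107 = 0.4969
  (14 − 7.8884)²/7.8884 = 4.7350
  (8 − 13.2321)²/13.2321 = 2.0688
  (15 − 12.4688)²/12.4688 = 0.5138
  (32 − 32.0357)²/32.0357 = 0.0000
  (6 − 10.7946)²/10.7946 = 2.1296
  (34 − 18.1071)²/18.1071 = 13.9495
  (6 − 17.0625)²/17.0625 = 7.1724
  (40 − 36.5536)²/36.5536 = 0.3249
  (11 − 12.3170)²/12.3170 = 0.1408
  (10 − 20.6607)²/20.6607 = 5.5008
  (28 − 19.4688)²/19.4688 = 3.7384
χ² = 0.4969 + 4.7350 + 2.0688 + 0.5138 + 0.0000 + 2.1296 + 13.9495 + 7.1724 + 0.3249 + 0.1408 + 5.5008 + 3.7384 = 40.771

40.771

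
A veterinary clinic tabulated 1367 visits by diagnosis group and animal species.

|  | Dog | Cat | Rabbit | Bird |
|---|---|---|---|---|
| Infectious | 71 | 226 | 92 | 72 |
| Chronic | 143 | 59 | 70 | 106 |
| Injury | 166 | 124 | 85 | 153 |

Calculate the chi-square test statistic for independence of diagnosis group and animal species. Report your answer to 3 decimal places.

154.498

Row totals: 461, 378, 528. Column totals: 380, 409, 247, 331. Grand total N = 1367.
Expected counts (row total × column total / N):
  Infectious, Dog: 461×380/1367 = 128.1492
  Infectious, Cat: 461×409/1367 = 137.9290
  Infectious, Rabbit: 461×247/1367 = 83.2970
  Infectious, Bird: 461×331/1367 = 111.6247
  Chronic, Dog: 378×380/1367 = 105.0768
  Chronic, Cat: 378×409/1367 = 113.0958
  Chronic, Rabbit: 378×247/1367 = 68.2999
  Chronic, Bird: 378×331/1367 = 91.5274
  Injury, Dog: 528×380/1367 = 146.7740
  Injury, Cat: 528×409/1367 = 157.9751
  Injury, Rabbit: 528×247/1367 = 95.4031
  Injury, Bird: 528×331/1367 = 127.8478
Contributions (O − E)²/E:
  (71 − 128.1492)²/128.1492 = 25.4862
  (226 − 137.9290)²/137.9290 = 56.2355
  (92 − 83.2970)²/83.2970 = 0.9093
  (72 − 111.6247)²/111.6247 = 14.0660
  (143 − 105.0768)²/105.0768 = 13.6868
  (59 − 113.0958)²/113.0958 = 25.8750
  (70 − 68.2999)²/68.2999 = 0.0423
  (106 − 91.5274)²/91.5274 = 2.2885
  (166 − 146.7740)²/146.7740 = 2.5184
  (124 − 157.9751)²/157.9751 = 7.3069
  (85 − 95.4031)²/95.4031 = 1.1344
  (153 − 127.8478)²/127.8478 = 4.9483
χ² = 25.4862 + 56.2355 + 0.9093 + 14.0660 + 13.6868 + 25.8750 + 0.0423 + 2.2885 + 2.5184 + 7.3069 + 1.1344 + 4.9483 = 154.498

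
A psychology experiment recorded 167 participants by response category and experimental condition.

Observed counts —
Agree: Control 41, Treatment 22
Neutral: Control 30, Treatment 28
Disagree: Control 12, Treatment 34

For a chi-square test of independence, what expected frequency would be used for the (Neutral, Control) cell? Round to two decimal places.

28.83

Row total (Neutral) = 58; column total (Control) = 83; grand total N = 167.
Expected count = (row total × column total) / N = 58 × 83 / 167 = 28.83.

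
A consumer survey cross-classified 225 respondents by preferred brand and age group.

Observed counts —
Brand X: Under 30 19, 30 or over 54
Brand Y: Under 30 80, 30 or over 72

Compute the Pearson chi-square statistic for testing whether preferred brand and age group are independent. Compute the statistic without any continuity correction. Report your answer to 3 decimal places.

Row totals: 73, 152. Column totals: 99, 126. Grand total N = 225.
Expected counts (row total × column total / N):
  Brand X, Under 30: 73×99/225 = 32.1200
  Brand X, 30 or over: 73×126/225 = 40.8800
  Brand Y, Under 30: 152×99/225 = 66.8800
  Brand Y, 30 or over: 152×126/225 = 85.1200
Contributions (O − E)²/E:
  (19 − 32.1200)²/32.1200 = 5.3591
  (54 − 40.8800)²/40.8800 = 4.2107
  (80 − 66.8800)²/66.8800 = 2.5738
  (72 − 85.1200)²/85.1200 = 2.0223
χ² = 5.3591 + 4.2107 + 2.5738 + 2.0223 = 14.166

14.166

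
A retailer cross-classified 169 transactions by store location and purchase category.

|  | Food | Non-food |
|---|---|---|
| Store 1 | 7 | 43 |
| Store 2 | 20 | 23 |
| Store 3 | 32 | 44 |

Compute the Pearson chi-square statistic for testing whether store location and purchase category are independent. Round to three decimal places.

Row totals: 50, 43, 76. Column totals: 59, 110. Grand total N = 169.
Expected counts (row total × column total / N):
  Store 1, Food: 50×59/169 = 17.45562
  Store 1, Non-food: 50×110/169 = 32.54438
  Store 2, Food: 43×59/169 = 15.01183
  Store 2, Non-food: 43×110/169 = 27.98817
  Store 3, Food: 76×59/169 = 26.53254
  Store 3, Non-food: 76×110/169 = 49.46746
Contributions (O − E)²/E:
  (7 − 17.45562)²/17.45562 = 6.2627
  (43 − 32.54438)²/32.54438 = 3.3591
  (20 − 15.01183)²/15.01183 = 1.6575
  (23 − 27.98817)²/27.98817 = 0.8890
  (32 − 26.53254)²/26.53254 = 1.1267
  (44 − 49.46746)²/49.46746 = 0.6043
χ² = 6.2627 + 3.3591 + 1.6575 + 0.8890 + 1.1267 + 0.6043 = 13.899

13.899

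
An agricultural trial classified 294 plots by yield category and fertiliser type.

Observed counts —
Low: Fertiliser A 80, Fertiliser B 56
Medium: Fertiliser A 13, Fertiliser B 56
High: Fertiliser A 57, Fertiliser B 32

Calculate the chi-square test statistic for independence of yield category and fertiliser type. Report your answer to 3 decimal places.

37.948

Row totals: 136, 69, 89. Column totals: 150, 144. Grand total N = 294.
Expected counts (row total × column total / N):
  Low, Fertiliser A: 136×150/294 = 69.3878
  Low, Fertiliser B: 136×144/294 = 66.6122
  Medium, Fertiliser A: 69×150/294 = 35.2041
  Medium, Fertiliser B: 69×144/294 = 33.7959
  High, Fertiliser A: 89×150/294 = 45.4082
  High, Fertiliser B: 89×144/294 = 43.5918
Contributions (O − E)²/E:
  (80 − 69.3878)²/69.3878 = 1.6230
  (56 − 66.6122)²/66.6122 = 1.6907
  (13 − 35.2041)²/35.2041 = 14.0047
  (56 − 33.7959)²/33.7959 = 14.5882
  (57 − 45.4082)²/45.4082 = 2.9592
  (32 − 43.5918)²/43.5918 = 3.0825
χ² = 1.6230 + 1.6907 + 14.0047 + 14.5882 + 2.9592 + 3.0825 = 37.948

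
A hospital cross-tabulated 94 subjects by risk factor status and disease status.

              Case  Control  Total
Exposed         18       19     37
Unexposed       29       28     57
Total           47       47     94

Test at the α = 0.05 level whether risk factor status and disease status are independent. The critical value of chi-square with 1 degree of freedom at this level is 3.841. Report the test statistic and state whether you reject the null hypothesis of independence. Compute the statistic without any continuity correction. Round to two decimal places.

Grand total N = 94.
Expected counts (row total × column total / N):
  Exposed, Case: 37×47/94 = 18.500
  Exposed, Control: 37×47/94 = 18.500
  Unexposed, Case: 57×47/94 = 28.500
  Unexposed, Control: 57×47/94 = 28.500
Contributions (O − E)²/E:
  (18 − 18.500)²/18.500 = 0.0135
  (19 − 18.500)²/18.500 = 0.0135
  (29 − 28.500)²/28.500 = 0.0088
  (28 − 28.500)²/28.500 = 0.0088
χ² = 0.0135 + 0.0135 + 0.0088 + 0.0088 = 0.04
df = (2−1)(2−1) = 1. Since 0.04 < 3.841, fail to reject the null hypothesis of independence at α = 0.05.

0.04; fail to reject H₀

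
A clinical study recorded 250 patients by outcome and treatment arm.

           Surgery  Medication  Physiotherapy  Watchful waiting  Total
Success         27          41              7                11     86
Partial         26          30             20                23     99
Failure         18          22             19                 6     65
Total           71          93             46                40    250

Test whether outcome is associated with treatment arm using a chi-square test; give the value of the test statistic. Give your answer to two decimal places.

Grand total N = 250.
Expected counts (row total × column total / N):
  Success, Surgery: 86×71/250 = 24.424
  Success, Medication: 86×93/250 = 31.992
  Success, Physiotherapy: 86×46/250 = 15.824
  Success, Watchful waiting: 86×40/250 = 13.760
  Partial, Surgery: 99×71/250 = 28.116
  Partial, Medication: 99×93/250 = 36.828
  Partial, Physiotherapy: 99×46/250 = 18.216
  Partial, Watchful waiting: 99×40/250 = 15.840
  Failure, Surgery: 65×71/250 = 18.460
  Failure, Medication: 65×93/250 = 24.180
  Failure, Physiotherapy: 65×46/250 = 11.960
  Failure, Watchful waiting: 65×40/250 = 10.400
Contributions (O − E)²/E:
  (27 − 24.424)²/24.424 = 0.2717
  (41 − 31.992)²/31.992 = 2.5364
  (7 − 15.824)²/15.824 = 4.9206
  (11 − 13.760)²/13.760 = 0.5536
  (26 − 28.116)²/28.116 = 0.1592
  (30 − 36.828)²/36.828 = 1.2659
  (20 − 18.216)²/18.216 = 0.1747
  (23 − 15.840)²/15.840 = 3.2365
  (18 − 18.460)²/18.460 = 0.0115
  (22 − 24.180)²/24.180 = 0.1965
  (19 − 11.960)²/11.960 = 4.1439
  (6 − 10.400)²/10.400 = 1.8615
χ² = 0.2717 + 2.5364 + 4.9206 + 0.5536 + 0.1592 + 1.2659 + 0.1747 + 3.2365 + 0.0115 + 0.1965 + 4.1439 + 1.8615 = 19.33

19.33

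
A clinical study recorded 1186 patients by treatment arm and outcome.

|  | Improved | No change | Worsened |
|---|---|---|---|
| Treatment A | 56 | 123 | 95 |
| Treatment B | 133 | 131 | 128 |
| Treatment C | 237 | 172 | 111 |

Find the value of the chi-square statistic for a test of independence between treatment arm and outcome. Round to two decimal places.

Row totals: 274, 392, 520. Column totals: 426, 426, 334. Grand total N = 1186.
Expected counts (row total × column total / N):
  Treatment A, Improved: 274×426/1186 = 98.418
  Treatment A, No change: 274×426/1186 = 98.418
  Treatment A, Worsened: 274×334/1186 = 77.164
  Treatment B, Improved: 392×426/1186 = 140.803
  Treatment B, No change: 392×426/1186 = 140.803
  Treatment B, Worsened: 392×334/1186 = 110.395
  Treatment C, Improved: 520×426/1186 = 186.779
  Treatment C, No change: 520×426/1186 = 186.779
  Treatment C, Worsened: 520×334/1186 = 146.442
Contributions (O − E)²/E:
  (56 − 98.418)²/98.418 = 18.2821
  (123 − 98.418)²/98.418 = 6.1399
  (95 − 77.164)²/77.164 = 4.1227
  (133 − 140.803)²/140.803 = 0.4324
  (131 − 140.803)²/140.803 = 0.6825
  (128 − 110.395)²/110.395 = 2.8075
  (237 − 186.779)²/186.779 = 13.5034
  (172 − 186.779)²/186.779 = 1.1694
  (111 − 146.442)²/146.442 = 8.5777
χ² = 18.2821 + 6.1399 + 4.1227 + 0.4324 + 0.6825 + 2.8075 + 13.5034 + 1.1694 + 8.5777 = 55.72

55.72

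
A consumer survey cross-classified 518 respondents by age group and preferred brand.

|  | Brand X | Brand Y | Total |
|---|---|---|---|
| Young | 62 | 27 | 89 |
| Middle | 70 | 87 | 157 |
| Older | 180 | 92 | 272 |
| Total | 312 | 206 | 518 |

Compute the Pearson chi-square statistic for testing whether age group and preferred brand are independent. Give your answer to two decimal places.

23.36

Grand total N = 518.
Expected counts (row total × column total / N):
  Young, Brand X: 89×312/518 = 53.606
  Young, Brand Y: 89×206/518 = 35.394
  Middle, Brand X: 157×312/518 = 94.564
  Middle, Brand Y: 157×206/518 = 62.436
  Older, Brand X: 272×312/518 = 163.830
  Older, Brand Y: 272×206/518 = 108.170
Contributions (O − E)²/E:
  (62 − 53.606)²/53.606 = 1.3144
  (27 − 35.394)²/35.394 = 1.9907
  (70 − 94.564)²/94.564 = 6.3808
  (87 − 62.436)²/62.436 = 9.6641
  (180 − 163.830)²/163.830 = 1.5960
  (92 − 108.170)²/108.170 = 2.4172
χ² = 1.3144 + 1.9907 + 6.3808 + 9.6641 + 1.5960 + 2.4172 = 23.36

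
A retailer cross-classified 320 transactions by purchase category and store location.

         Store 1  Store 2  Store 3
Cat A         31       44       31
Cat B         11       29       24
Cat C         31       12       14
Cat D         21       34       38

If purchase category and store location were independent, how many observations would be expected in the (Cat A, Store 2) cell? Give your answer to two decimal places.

39.42

Row total (Cat A) = 106; column total (Store 2) = 119; grand total N = 320.
Expected count = (row total × column total) / N = 106 × 119 / 320 = 39.42.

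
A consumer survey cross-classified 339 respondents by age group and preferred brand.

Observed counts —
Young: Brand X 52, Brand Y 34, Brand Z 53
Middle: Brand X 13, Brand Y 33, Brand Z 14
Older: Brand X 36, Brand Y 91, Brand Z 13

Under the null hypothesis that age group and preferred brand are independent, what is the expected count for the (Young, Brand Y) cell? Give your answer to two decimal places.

Row total (Young) = 139; column total (Brand Y) = 158; grand total N = 339.
Expected count = (row total × column total) / N = 139 × 158 / 339 = 64.78.

64.78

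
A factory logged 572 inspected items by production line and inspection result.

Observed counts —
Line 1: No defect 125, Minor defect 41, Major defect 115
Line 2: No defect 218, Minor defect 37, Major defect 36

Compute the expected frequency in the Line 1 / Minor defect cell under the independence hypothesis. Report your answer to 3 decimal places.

Row total (Line 1) = 281; column total (Minor defect) = 78; grand total N = 572.
Expected count = (row total × column total) / N = 281 × 78 / 572 = 38.318.

38.318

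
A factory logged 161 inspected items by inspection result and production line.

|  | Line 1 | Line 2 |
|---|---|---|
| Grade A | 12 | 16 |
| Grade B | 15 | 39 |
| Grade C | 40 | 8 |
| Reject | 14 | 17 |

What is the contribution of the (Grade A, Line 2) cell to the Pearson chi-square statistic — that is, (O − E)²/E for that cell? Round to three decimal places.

Row total (Grade A) = 28; column total (Line 2) = 80; N = 161.
Expected count E = 28 × 80 / 161 = 13.9130.
Contribution = (O − E)²/E = (16 − 13.9130)² / 13.9130 = 0.313.

0.313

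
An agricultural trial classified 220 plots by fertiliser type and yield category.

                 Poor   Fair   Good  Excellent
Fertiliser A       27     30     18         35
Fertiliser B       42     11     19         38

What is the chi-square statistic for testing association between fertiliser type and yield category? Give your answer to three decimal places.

12.216

Row totals: 110, 110. Column totals: 69, 41, 37, 73. Grand total N = 220.
Expected counts (row total × column total / N):
  Fertiliser A, Poor: 110×69/220 = 34.5000
  Fertiliser A, Fair: 110×41/220 = 20.5000
  Fertiliser A, Good: 110×37/220 = 18.5000
  Fertiliser A, Excellent: 110×73/220 = 36.5000
  Fertiliser B, Poor: 110×69/220 = 34.5000
  Fertiliser B, Fair: 110×41/220 = 20.5000
  Fertiliser B, Good: 110×37/220 = 18.5000
  Fertiliser B, Excellent: 110×73/220 = 36.5000
Contributions (O − E)²/E:
  (27 − 34.5000)²/34.5000 = 1.6304
  (30 − 20.5000)²/20.5000 = 4.4024
  (18 − 18.5000)²/18.5000 = 0.0135
  (35 − 36.5000)²/36.5000 = 0.0616
  (42 − 34.5000)²/34.5000 = 1.6304
  (11 − 20.5000)²/20.5000 = 4.4024
  (19 − 18.5000)²/18.5000 = 0.0135
  (38 − 36.5000)²/36.5000 = 0.0616
χ² = 1.6304 + 4.4024 + 0.0135 + 0.0616 + 1.6304 + 4.4024 + 0.0135 + 0.0616 = 12.216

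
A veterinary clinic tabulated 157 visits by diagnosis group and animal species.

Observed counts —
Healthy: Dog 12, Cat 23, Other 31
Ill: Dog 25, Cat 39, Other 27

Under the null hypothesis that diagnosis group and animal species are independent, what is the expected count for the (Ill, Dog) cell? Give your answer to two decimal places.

Row total (Ill) = 91; column total (Dog) = 37; grand total N = 157.
Expected count = (row total × column total) / N = 91 × 37 / 157 = 21.45.

21.45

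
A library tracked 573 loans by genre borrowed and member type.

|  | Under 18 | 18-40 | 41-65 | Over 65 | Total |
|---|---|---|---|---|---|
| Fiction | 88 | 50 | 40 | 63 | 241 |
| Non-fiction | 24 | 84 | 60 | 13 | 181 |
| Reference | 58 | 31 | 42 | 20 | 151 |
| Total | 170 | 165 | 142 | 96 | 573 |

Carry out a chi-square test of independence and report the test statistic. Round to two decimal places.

Grand total N = 573.
Expected counts (row total × column total / N):
  Fiction, Under 18: 241×170/573 = 71.501
  Fiction, 18-40: 241×165/573 = 69.398
  Fiction, 41-65: 241×142/573 = 59.724
  Fiction, Over 65: 241×96/573 = 40.377
  Non-fiction, Under 18: 181×170/573 = 53.700
  Non-fiction, 18-40: 181×165/573 = 52.120
  Non-fiction, 41-65: 181×142/573 = 44.855
  Non-fiction, Over 65: 181×96/573 = 30.325
  Reference, Under 18: 151×170/573 = 44.799
  Reference, 18-40: 151×165/573 = 43.482
  Reference, 41-65: 151×142/573 = 37.421
  Reference, Over 65: 151×96/573 = 25.298
Contributions (O − E)²/E:
  (88 − 71.501)²/71.501 = 3.8072
  (50 − 69.398)²/69.398 = 5.4221
  (40 − 59.724)²/59.724 = 6.5139
  (63 − 40.377)²/40.377 = 12.6755
  (24 − 53.700)²/53.700 = 16.4263
  (84 − 52.120)²/52.120 = 19.4999
  (60 − 44.855)²/44.855 = 5.1136
  (13 − 30.325)²/30.325 = 9.8980
  (58 − 44.799)²/44.799 = 3.8900
  (31 − 43.482)²/43.482 = 3.5831
  (42 − 37.421)²/37.421 = 0.5603
  (20 − 25.298)²/25.298 = 1.1095
χ² = 3.8072 + 5.4221 + 6.5139 + 12.6755 + 16.4263 + 19.4999 + 5.1136 + 9.8980 + 3.8900 + 3.5831 + 0.5603 + 1.1095 = 88.50

88.50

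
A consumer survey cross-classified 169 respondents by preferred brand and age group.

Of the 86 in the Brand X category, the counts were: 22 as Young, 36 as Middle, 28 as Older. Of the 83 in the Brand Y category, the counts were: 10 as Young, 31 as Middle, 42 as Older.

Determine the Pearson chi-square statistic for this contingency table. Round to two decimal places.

Row totals: 86, 83. Column totals: 32, 67, 70. Grand total N = 169.
Expected counts (row total × column total / N):
  Brand X, Young: 86×32/169 = 16.284
  Brand X, Middle: 86×67/169 = 34.095
  Brand X, Older: 86×70/169 = 35.621
  Brand Y, Young: 83×32/169 = 15.716
  Brand Y, Middle: 83×67/169 = 32.905
  Brand Y, Older: 83×70/169 = 34.379
Contributions (O − E)²/E:
  (22 − 16.284)²/16.284 = 2.0064
  (36 − 34.095)²/34.095 = 0.1064
  (28 − 35.621)²/35.621 = 1.6305
  (10 − 15.716)²/15.716 = 2.0789
  (31 − 32.905)²/32.905 = 0.1103
  (42 − 34.379)²/34.379 = 1.6894
χ² = 2.0064 + 0.1064 + 1.6305 + 2.0789 + 0.1103 + 1.6894 = 7.62

7.62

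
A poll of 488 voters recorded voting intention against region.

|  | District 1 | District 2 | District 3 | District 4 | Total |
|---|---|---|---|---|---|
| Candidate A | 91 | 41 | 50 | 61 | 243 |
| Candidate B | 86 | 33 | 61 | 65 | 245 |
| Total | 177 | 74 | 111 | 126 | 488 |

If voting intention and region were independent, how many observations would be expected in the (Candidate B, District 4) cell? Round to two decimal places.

Row total (Candidate B) = 245; column total (District 4) = 126; grand total N = 488.
Expected count = (row total × column total) / N = 245 × 126 / 488 = 63.26.

63.26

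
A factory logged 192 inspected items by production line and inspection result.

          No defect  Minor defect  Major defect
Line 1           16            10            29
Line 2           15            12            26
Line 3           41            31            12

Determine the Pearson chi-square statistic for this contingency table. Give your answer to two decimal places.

28.25

Row totals: 55, 53, 84. Column totals: 72, 53, 67. Grand total N = 192.
Expected counts (row total × column total / N):
  Line 1, No defect: 55×72/192 = 20.6250
  Line 1, Minor defect: 55×53/192 = 15.1823
  Line 1, Major defect: 55×67/192 = 19.1927
  Line 2, No defect: 53×72/192 = 19.8750
  Line 2, Minor defect: 53×53/192 = 14.6302
  Line 2, Major defect: 53×67/192 = 18.4948
  Line 3, No defect: 84×72/192 = 31.5000
  Line 3, Minor defect: 84×53/192 = 23.1875
  Line 3, Major defect: 84×67/192 = 29.3125
Contributions (O − E)²/E:
  (16 − 20.6250)²/20.6250 = 1.0371
  (10 − 15.1823)²/15.1823 = 1.7689
  (29 − 19.1927)²/19.1927 = 5.0114
  (15 − 19.8750)²/19.8750 = 1.1958
  (12 − 14.6302)²/14.6302 = 0.4729
  (26 − 18.4948)²/18.4948 = 3.0456
  (41 − 31.5000)²/31.5000 = 2.8651
  (31 − 23.1875)²/23.1875 = 2.6322
  (12 − 29.3125)²/29.3125 = 10.2251
χ² = 1.0371 + 1.7689 + 5.0114 + 1.1958 + 0.4729 + 3.0456 + 2.8651 + 2.6322 + 10.2251 = 28.25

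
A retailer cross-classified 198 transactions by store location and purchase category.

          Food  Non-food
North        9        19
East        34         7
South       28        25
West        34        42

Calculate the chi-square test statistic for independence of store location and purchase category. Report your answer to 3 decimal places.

Row totals: 28, 41, 53, 76. Column totals: 105, 93. Grand total N = 198.
Expected counts (row total × column total / N):
  North, Food: 28×105/198 = 14.8485
  North, Non-food: 28×93/198 = 13.1515
  East, Food: 41×105/198 = 21.7424
  East, Non-food: 41×93/198 = 19.2576
  South, Food: 53×105/198 = 28.1061
  South, Non-food: 53×93/198 = 24.8939
  West, Food: 76×105/198 = 40.3030
  West, Non-food: 76×93/198 = 35.6970
Contributions (O − E)²/E:
  (9 − 14.8485)²/14.8485 = 2.3036
  (19 − 13.1515)²/13.1515 = 2.6008
  (34 − 21.7424)²/21.7424 = 6.9104
  (7 − 19.2576)²/19.2576 = 7.8020
  (28 − 28.1061)²/28.1061 = 0.0004
  (25 − 24.8939)²/24.8939 = 0.0005
  (34 − 40.3030)²/40.3030 = 0.9857
  (42 − 35.6970)²/35.6970 = 1.1129
χ² = 2.3036 + 2.6008 + 6.9104 + 7.8020 + 0.0004 + 0.0005 + 0.9857 + 1.1129 = 21.716

21.716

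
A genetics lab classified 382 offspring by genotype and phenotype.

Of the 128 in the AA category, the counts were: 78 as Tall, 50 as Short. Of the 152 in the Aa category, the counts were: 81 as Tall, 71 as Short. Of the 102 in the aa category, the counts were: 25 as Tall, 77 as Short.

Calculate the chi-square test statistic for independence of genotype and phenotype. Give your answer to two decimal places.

32.82

Row totals: 128, 152, 102. Column totals: 184, 198. Grand total N = 382.
Expected counts (row total × column total / N):
  AA, Tall: 128×184/382 = 61.654
  AA, Short: 128×198/382 = 66.346
  Aa, Tall: 152×184/382 = 73.215
  Aa, Short: 152×198/382 = 78.785
  aa, Tall: 102×184/382 = 49.131
  aa, Short: 102×198/382 = 52.869
Contributions (O − E)²/E:
  (78 − 61.654)²/61.654 = 4.3337
  (50 − 66.346)²/66.346 = 4.0272
  (81 − 73.215)²/73.215 = 0.8278
  (71 − 78.785)²/78.785 = 0.7693
  (25 − 49.131)²/49.131 = 11.8521
  (77 − 52.869)²/52.869 = 11.0141
χ² = 4.3337 + 4.0272 + 0.8278 + 0.7693 + 11.8521 + 11.0141 = 32.82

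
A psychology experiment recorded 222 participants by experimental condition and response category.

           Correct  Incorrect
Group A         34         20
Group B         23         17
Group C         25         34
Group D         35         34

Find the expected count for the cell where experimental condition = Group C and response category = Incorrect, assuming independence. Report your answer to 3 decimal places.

Row total (Group C) = 59; column total (Incorrect) = 105; grand total N = 222.
Expected count = (row total × column total) / N = 59 × 105 / 222 = 27.905.

27.905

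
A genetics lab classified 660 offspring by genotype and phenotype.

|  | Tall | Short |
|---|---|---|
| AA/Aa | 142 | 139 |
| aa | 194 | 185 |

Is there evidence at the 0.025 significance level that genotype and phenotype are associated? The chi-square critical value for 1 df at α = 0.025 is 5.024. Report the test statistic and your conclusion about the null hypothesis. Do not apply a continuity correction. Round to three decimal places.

Row totals: 281, 379. Column totals: 336, 324. Grand total N = 660.
Expected counts (row total × column total / N):
  AA/Aa, Tall: 281×336/660 = 143.0545
  AA/Aa, Short: 281×324/660 = 137.9455
  aa, Tall: 379×336/660 = 192.9455
  aa, Short: 379×324/660 = 186.0545
Contributions (O − E)²/E:
  (142 − 143.0545)²/143.0545 = 0.0078
  (139 − 137.9455)²/137.9455 = 0.0081
  (194 − 192.9455)²/192.9455 = 0.0058
  (185 − 186.0545)²/186.0545 = 0.0060
χ² = 0.0078 + 0.0081 + 0.0058 + 0.0060 = 0.028
df = (2−1)(2−1) = 1. Since 0.028 < 5.024, fail to reject the null hypothesis of independence at α = 0.025.

0.028; fail to reject H₀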